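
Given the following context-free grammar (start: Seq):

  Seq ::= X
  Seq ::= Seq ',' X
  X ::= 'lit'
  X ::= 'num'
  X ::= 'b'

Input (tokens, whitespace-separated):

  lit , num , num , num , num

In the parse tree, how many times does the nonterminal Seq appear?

5

[Seq [Seq [Seq [Seq [Seq [X lit]] , [X num]] , [X num]] , [X num]] , [X num]]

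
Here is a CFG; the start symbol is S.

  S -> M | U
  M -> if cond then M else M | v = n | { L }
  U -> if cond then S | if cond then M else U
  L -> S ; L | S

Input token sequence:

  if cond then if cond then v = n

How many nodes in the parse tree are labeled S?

[S [U if cond then [S [U if cond then [S [M v = n]]]]]]

3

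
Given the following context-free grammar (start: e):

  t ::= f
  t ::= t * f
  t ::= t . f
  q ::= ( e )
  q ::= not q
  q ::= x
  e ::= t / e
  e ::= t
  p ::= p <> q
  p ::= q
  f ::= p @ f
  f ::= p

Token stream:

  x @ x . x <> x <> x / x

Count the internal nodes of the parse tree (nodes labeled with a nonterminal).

[e [t [t [f [p [q x]] @ [f [p [q x]]]]] . [f [p [p [p [q x]] <> [q x]] <> [q x]]]] / [e [t [f [p [q x]]]]]]

21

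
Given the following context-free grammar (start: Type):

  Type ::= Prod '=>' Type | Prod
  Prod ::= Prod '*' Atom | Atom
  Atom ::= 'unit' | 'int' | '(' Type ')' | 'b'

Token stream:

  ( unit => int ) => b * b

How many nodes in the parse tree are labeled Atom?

5

[Type [Prod [Atom ( [Type [Prod [Atom unit]] => [Type [Prod [Atom int]]]] )]] => [Type [Prod [Prod [Atom b]] * [Atom b]]]]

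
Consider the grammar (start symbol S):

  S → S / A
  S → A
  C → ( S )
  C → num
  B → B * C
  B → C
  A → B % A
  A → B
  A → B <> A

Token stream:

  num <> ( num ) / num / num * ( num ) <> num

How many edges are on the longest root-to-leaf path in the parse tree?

[S [S [S [A [B [C num]] <> [A [B [C ( [S [A [B [C num]]]] )]]]]] / [A [B [C num]]]] / [A [B [B [C num]] * [C ( [S [A [B [C num]]]] )]] <> [A [B [C num]]]]]

11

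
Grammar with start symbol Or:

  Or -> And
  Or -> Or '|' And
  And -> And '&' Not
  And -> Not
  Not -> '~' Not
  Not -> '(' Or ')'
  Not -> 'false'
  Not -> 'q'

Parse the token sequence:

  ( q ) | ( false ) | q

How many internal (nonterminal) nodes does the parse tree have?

[Or [Or [Or [And [Not ( [Or [And [Not q]]] )]]] | [And [Not ( [Or [And [Not false]]] )]]] | [And [Not q]]]

15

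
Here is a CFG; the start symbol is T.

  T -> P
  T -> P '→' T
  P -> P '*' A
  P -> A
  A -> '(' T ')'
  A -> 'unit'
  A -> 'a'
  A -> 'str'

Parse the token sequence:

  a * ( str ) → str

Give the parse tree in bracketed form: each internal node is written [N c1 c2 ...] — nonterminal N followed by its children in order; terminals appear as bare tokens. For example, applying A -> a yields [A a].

[T [P [P [A a]] * [A ( [T [P [A str]]] )]] → [T [P [A str]]]]

T
P → T
P * A → T
A * A → T
a * A → T
a * ( T ) → T
a * ( P ) → T
a * ( A ) → T
a * ( str ) → T
a * ( str ) → P
a * ( str ) → A
a * ( str ) → str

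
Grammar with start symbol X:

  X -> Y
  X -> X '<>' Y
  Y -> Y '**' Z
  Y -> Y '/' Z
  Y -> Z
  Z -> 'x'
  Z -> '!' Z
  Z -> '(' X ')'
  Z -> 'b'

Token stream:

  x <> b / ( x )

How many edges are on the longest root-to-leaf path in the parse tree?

6

[X [X [Y [Z x]]] <> [Y [Y [Z b]] / [Z ( [X [Y [Z x]]] )]]]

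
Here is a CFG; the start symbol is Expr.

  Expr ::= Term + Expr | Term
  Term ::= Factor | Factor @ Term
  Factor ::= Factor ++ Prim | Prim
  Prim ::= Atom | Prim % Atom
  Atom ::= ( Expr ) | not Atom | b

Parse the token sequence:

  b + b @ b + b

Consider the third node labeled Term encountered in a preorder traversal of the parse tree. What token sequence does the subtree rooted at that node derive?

[Expr [Term [Factor [Prim [Atom b]]]] + [Expr [Term [Factor [Prim [Atom b]]] @ [Term [Factor [Prim [Atom b]]]]] + [Expr [Term [Factor [Prim [Atom b]]]]]]]

b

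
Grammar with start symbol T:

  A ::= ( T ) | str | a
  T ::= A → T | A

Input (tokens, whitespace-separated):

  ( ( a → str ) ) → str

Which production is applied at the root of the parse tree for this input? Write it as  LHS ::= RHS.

T ::= A → T

[T [A ( [T [A ( [T [A a] → [T [A str]]] )]] )] → [T [A str]]]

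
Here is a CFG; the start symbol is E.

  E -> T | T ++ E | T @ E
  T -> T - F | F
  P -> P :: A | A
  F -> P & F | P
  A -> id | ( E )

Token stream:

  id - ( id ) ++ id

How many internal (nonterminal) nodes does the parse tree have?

19

[E [T [T [F [P [A id]]]] - [F [P [A ( [E [T [F [P [A id]]]]] )]]]] ++ [E [T [F [P [A id]]]]]]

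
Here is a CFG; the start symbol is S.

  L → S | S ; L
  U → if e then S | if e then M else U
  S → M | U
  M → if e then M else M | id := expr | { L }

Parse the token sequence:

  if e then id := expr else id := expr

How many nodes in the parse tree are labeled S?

1

[S [M if e then [M id := expr] else [M id := expr]]]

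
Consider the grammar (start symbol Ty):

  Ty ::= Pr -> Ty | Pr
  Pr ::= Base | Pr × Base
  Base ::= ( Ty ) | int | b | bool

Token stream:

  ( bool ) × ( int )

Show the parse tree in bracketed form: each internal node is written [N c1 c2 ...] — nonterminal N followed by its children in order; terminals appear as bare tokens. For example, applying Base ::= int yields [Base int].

Ty
Pr
Pr × Base
Base × Base
( Ty ) × Base
( Pr ) × Base
( Base ) × Base
( bool ) × Base
( bool ) × ( Ty )
( bool ) × ( Pr )
( bool ) × ( Base )
( bool ) × ( int )

[Ty [Pr [Pr [Base ( [Ty [Pr [Base bool]]] )]] × [Base ( [Ty [Pr [Base int]]] )]]]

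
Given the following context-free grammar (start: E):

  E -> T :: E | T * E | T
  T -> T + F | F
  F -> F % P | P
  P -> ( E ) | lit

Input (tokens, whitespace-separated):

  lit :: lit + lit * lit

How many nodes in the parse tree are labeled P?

4

[E [T [F [P lit]]] :: [E [T [T [F [P lit]]] + [F [P lit]]] * [E [T [F [P lit]]]]]]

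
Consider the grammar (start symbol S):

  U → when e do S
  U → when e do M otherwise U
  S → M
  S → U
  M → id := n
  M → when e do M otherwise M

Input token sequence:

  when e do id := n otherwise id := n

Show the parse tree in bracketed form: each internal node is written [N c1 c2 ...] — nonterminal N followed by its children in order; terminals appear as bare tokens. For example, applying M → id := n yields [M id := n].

S
M
when e do M otherwise M
when e do id := n otherwise M
when e do id := n otherwise id := n

[S [M when e do [M id := n] otherwise [M id := n]]]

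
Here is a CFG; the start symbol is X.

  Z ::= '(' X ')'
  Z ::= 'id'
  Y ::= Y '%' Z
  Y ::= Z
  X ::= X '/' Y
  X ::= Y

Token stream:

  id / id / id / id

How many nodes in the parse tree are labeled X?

[X [X [X [X [Y [Z id]]] / [Y [Z id]]] / [Y [Z id]]] / [Y [Z id]]]

4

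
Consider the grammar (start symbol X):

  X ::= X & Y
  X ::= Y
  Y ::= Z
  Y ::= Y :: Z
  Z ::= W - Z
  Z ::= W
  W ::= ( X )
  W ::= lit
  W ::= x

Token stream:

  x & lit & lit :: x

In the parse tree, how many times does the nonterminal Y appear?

[X [X [X [Y [Z [W x]]]] & [Y [Z [W lit]]]] & [Y [Y [Z [W lit]]] :: [Z [W x]]]]

4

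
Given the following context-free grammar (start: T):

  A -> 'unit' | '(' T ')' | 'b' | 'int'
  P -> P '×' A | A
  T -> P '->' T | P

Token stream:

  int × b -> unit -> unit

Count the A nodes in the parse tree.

4

[T [P [P [A int]] × [A b]] -> [T [P [A unit]] -> [T [P [A unit]]]]]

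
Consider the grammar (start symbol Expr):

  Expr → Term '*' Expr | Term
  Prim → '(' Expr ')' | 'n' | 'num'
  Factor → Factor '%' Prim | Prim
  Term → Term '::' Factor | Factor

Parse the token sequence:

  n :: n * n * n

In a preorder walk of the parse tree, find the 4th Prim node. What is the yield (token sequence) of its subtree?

n

[Expr [Term [Term [Factor [Prim n]]] :: [Factor [Prim n]]] * [Expr [Term [Factor [Prim n]]] * [Expr [Term [Factor [Prim n]]]]]]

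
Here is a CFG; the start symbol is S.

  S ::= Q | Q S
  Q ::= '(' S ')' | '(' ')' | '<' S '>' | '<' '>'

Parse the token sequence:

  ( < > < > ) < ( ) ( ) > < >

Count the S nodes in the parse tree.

[S [Q ( [S [Q < >] [S [Q < >]]] )] [S [Q < [S [Q ( )] [S [Q ( )]]] >] [S [Q < >]]]]

7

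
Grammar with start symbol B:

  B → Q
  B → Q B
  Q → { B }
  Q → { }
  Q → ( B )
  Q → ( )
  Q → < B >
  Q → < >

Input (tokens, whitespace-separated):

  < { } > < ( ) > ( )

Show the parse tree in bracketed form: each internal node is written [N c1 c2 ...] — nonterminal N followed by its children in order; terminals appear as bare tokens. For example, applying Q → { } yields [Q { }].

B
Q B
< B > B
< Q > B
< { } > B
< { } > Q B
< { } > < B > B
< { } > < Q > B
< { } > < ( ) > B
< { } > < ( ) > Q
< { } > < ( ) > ( )

[B [Q < [B [Q { }]] >] [B [Q < [B [Q ( )]] >] [B [Q ( )]]]]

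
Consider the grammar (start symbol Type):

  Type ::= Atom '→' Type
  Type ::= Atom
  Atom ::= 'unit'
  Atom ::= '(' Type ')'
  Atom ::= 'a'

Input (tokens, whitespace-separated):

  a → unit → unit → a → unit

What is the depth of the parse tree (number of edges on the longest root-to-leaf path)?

[Type [Atom a] → [Type [Atom unit] → [Type [Atom unit] → [Type [Atom a] → [Type [Atom unit]]]]]]

6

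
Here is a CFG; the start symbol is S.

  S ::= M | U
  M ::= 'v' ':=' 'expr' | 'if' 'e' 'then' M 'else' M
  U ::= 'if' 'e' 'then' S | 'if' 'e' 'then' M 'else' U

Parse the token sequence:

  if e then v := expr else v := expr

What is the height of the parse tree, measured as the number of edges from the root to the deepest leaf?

[S [M if e then [M v := expr] else [M v := expr]]]

3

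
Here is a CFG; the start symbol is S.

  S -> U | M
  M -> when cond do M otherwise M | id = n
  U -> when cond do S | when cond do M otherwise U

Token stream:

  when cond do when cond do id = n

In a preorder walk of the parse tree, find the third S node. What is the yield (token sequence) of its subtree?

[S [U when cond do [S [U when cond do [S [M id = n]]]]]]

id = n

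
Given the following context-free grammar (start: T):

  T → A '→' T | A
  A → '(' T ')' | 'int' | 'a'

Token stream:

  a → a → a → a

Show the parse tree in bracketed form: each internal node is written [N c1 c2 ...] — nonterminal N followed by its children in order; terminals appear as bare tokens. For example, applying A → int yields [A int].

T
A → T
a → T
a → A → T
a → a → T
a → a → A → T
a → a → a → T
a → a → a → A
a → a → a → a

[T [A a] → [T [A a] → [T [A a] → [T [A a]]]]]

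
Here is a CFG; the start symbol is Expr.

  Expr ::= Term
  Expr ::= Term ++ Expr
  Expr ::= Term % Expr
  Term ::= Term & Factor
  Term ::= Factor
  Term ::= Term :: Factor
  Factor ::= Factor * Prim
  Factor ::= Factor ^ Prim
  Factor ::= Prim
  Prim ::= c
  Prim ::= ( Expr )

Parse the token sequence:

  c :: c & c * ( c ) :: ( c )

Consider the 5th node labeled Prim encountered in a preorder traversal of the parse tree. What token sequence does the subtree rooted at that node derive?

c

[Expr [Term [Term [Term [Term [Factor [Prim c]]] :: [Factor [Prim c]]] & [Factor [Factor [Prim c]] * [Prim ( [Expr [Term [Factor [Prim c]]]] )]]] :: [Factor [Prim ( [Expr [Term [Factor [Prim c]]]] )]]]]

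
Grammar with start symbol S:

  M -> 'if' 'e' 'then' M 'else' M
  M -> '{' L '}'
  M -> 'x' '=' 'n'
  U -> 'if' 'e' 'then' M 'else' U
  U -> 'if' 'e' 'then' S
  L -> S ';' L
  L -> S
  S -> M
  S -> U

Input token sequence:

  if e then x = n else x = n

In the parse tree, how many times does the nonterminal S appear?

1

[S [M if e then [M x = n] else [M x = n]]]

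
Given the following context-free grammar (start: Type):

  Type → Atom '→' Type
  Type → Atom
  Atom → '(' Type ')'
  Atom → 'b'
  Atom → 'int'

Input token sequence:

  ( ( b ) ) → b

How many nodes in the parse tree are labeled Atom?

[Type [Atom ( [Type [Atom ( [Type [Atom b]] )]] )] → [Type [Atom b]]]

4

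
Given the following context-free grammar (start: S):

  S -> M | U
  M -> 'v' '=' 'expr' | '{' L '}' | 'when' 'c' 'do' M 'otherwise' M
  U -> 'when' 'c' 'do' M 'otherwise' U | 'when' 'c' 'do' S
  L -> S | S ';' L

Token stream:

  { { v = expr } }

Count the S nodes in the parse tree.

3

[S [M { [L [S [M { [L [S [M v = expr]]] }]]] }]]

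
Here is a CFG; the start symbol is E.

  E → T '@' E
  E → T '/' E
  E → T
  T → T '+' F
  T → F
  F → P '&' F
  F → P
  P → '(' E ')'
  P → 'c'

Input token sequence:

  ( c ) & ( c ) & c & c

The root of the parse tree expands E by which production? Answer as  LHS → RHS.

[E [T [F [P ( [E [T [F [P c]]]] )] & [F [P ( [E [T [F [P c]]]] )] & [F [P c] & [F [P c]]]]]]]

E → T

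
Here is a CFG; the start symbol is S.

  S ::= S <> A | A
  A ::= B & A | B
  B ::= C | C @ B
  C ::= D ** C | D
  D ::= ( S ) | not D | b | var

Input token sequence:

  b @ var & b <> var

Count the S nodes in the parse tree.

[S [S [A [B [C [D b]] @ [B [C [D var]]]] & [A [B [C [D b]]]]]] <> [A [B [C [D var]]]]]

2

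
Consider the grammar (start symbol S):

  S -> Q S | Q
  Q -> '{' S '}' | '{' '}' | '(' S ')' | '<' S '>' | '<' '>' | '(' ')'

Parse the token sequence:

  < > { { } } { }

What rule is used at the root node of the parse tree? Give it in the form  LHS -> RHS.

[S [Q < >] [S [Q { [S [Q { }]] }] [S [Q { }]]]]

S -> Q S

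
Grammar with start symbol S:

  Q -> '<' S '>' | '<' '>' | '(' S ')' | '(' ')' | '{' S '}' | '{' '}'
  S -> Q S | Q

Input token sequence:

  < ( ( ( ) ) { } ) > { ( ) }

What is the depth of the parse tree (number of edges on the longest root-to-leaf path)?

[S [Q < [S [Q ( [S [Q ( [S [Q ( )]] )] [S [Q { }]]] )]] >] [S [Q { [S [Q ( )]] }]]]

8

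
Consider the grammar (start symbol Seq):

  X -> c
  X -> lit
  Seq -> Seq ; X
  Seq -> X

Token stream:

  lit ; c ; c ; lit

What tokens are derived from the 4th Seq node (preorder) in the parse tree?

lit

[Seq [Seq [Seq [Seq [X lit]] ; [X c]] ; [X c]] ; [X lit]]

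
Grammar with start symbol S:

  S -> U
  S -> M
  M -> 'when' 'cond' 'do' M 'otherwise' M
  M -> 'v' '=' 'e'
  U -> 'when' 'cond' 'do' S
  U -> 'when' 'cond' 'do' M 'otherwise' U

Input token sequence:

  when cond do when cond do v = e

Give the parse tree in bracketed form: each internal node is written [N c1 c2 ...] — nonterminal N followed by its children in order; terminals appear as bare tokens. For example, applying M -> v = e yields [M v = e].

S
U
when cond do S
when cond do U
when cond do when cond do S
when cond do when cond do M
when cond do when cond do v = e

[S [U when cond do [S [U when cond do [S [M v = e]]]]]]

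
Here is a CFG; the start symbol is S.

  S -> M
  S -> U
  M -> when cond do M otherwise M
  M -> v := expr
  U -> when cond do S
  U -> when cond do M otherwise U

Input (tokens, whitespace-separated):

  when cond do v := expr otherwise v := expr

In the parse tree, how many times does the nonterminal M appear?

[S [M when cond do [M v := expr] otherwise [M v := expr]]]

3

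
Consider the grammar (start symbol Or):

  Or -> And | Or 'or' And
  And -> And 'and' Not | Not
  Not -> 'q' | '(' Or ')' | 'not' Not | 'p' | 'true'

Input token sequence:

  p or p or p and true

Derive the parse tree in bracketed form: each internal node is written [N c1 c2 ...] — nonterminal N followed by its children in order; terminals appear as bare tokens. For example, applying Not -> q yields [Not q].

Or
Or or And
Or or And or And
And or And or And
Not or And or And
p or And or And
p or Not or And
p or p or And
p or p or And and Not
p or p or Not and Not
p or p or p and Not
p or p or p and true

[Or [Or [Or [And [Not p]]] or [And [Not p]]] or [And [And [Not p]] and [Not true]]]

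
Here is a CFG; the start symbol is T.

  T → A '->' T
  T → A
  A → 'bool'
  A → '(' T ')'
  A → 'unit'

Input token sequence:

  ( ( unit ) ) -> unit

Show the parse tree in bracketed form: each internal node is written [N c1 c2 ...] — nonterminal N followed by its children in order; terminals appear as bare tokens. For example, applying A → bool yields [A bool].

[T [A ( [T [A ( [T [A unit]] )]] )] -> [T [A unit]]]

T
A -> T
( T ) -> T
( A ) -> T
( ( T ) ) -> T
( ( A ) ) -> T
( ( unit ) ) -> T
( ( unit ) ) -> A
( ( unit ) ) -> unit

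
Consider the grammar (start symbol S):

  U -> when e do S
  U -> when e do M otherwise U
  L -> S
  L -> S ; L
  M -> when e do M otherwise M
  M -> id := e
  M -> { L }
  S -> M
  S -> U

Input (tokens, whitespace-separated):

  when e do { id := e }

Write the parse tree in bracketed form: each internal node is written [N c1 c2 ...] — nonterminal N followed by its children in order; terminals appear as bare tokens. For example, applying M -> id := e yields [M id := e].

S
U
when e do S
when e do M
when e do { L }
when e do { S }
when e do { M }
when e do { id := e }

[S [U when e do [S [M { [L [S [M id := e]]] }]]]]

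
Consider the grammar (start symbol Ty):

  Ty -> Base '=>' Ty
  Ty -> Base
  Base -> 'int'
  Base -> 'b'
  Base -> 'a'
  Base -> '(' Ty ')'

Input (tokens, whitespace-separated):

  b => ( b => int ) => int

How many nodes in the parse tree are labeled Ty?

[Ty [Base b] => [Ty [Base ( [Ty [Base b] => [Ty [Base int]]] )] => [Ty [Base int]]]]

5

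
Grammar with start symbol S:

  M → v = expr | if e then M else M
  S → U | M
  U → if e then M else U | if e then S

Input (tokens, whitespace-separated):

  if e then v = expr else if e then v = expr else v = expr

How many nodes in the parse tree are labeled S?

[S [M if e then [M v = expr] else [M if e then [M v = expr] else [M v = expr]]]]

1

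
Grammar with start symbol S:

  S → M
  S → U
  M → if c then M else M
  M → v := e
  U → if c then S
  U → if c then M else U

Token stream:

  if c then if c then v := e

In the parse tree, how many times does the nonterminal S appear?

[S [U if c then [S [U if c then [S [M v := e]]]]]]

3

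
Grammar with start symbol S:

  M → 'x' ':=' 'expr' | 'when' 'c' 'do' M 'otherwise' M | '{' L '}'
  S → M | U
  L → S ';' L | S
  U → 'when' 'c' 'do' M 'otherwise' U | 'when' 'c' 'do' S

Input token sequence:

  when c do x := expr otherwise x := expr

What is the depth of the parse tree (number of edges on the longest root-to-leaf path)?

3

[S [M when c do [M x := expr] otherwise [M x := expr]]]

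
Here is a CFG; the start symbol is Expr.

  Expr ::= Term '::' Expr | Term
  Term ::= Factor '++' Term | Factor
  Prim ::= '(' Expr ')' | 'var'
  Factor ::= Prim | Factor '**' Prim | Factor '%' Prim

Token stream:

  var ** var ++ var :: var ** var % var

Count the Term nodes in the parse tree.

3

[Expr [Term [Factor [Factor [Prim var]] ** [Prim var]] ++ [Term [Factor [Prim var]]]] :: [Expr [Term [Factor [Factor [Factor [Prim var]] ** [Prim var]] % [Prim var]]]]]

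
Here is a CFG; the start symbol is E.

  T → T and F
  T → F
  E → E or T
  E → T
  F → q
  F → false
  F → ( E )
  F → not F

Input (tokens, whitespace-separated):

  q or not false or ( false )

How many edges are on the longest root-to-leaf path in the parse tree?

6

[E [E [E [T [F q]]] or [T [F not [F false]]]] or [T [F ( [E [T [F false]]] )]]]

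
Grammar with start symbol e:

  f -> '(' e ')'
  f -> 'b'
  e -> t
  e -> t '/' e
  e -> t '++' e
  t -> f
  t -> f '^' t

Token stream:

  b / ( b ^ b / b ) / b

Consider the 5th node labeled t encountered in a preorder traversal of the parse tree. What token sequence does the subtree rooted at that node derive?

b

[e [t [f b]] / [e [t [f ( [e [t [f b] ^ [t [f b]]] / [e [t [f b]]]] )]] / [e [t [f b]]]]]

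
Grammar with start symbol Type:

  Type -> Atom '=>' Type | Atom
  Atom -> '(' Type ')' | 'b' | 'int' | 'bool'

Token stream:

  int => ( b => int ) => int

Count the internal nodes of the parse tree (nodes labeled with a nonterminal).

[Type [Atom int] => [Type [Atom ( [Type [Atom b] => [Type [Atom int]]] )] => [Type [Atom int]]]]

10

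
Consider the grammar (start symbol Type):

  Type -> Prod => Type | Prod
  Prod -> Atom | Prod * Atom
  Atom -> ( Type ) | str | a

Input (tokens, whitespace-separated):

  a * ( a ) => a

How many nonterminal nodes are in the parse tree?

[Type [Prod [Prod [Atom a]] * [Atom ( [Type [Prod [Atom a]]] )]] => [Type [Prod [Atom a]]]]

11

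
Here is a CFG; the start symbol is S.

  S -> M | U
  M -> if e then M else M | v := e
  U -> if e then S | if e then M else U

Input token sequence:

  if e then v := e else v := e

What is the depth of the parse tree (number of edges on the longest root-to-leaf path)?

3

[S [M if e then [M v := e] else [M v := e]]]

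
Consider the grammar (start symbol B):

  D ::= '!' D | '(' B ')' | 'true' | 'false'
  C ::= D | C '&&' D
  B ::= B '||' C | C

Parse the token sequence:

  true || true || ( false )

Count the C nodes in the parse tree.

[B [B [B [C [D true]]] || [C [D true]]] || [C [D ( [B [C [D false]]] )]]]

4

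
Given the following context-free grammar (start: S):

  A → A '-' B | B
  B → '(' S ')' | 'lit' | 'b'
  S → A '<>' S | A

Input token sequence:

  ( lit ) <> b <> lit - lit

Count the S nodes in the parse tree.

[S [A [B ( [S [A [B lit]]] )]] <> [S [A [B b]] <> [S [A [A [B lit]] - [B lit]]]]]

4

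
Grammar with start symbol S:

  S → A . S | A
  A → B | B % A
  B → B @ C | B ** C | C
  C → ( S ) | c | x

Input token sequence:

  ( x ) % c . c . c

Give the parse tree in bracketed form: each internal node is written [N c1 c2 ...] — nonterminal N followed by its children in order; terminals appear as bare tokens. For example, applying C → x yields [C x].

[S [A [B [C ( [S [A [B [C x]]]] )]] % [A [B [C c]]]] . [S [A [B [C c]]] . [S [A [B [C c]]]]]]

S
A . S
B % A . S
C % A . S
( S ) % A . S
( A ) % A . S
( B ) % A . S
( C ) % A . S
( x ) % A . S
( x ) % B . S
( x ) % C . S
( x ) % c . S
( x ) % c . A . S
( x ) % c . B . S
( x ) % c . C . S
( x ) % c . c . S
( x ) % c . c . A
( x ) % c . c . B
( x ) % c . c . C
( x ) % c . c . c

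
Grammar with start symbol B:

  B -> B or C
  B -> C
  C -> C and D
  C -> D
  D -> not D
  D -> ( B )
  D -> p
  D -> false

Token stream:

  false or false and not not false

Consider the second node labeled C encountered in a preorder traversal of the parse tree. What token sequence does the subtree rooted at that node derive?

[B [B [C [D false]]] or [C [C [D false]] and [D not [D not [D false]]]]]

false and not not false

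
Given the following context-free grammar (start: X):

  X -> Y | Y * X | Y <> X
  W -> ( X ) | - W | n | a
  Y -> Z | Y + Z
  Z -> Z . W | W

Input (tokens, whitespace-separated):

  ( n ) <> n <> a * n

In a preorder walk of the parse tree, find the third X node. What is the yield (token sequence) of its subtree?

n <> a * n

[X [Y [Z [W ( [X [Y [Z [W n]]]] )]]] <> [X [Y [Z [W n]]] <> [X [Y [Z [W a]]] * [X [Y [Z [W n]]]]]]]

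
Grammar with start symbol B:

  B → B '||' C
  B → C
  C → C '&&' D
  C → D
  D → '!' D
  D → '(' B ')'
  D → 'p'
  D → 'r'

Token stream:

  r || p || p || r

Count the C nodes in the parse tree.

[B [B [B [B [C [D r]]] || [C [D p]]] || [C [D p]]] || [C [D r]]]

4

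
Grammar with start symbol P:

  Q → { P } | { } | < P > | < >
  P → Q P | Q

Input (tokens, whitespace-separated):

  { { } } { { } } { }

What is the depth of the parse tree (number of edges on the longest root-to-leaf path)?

[P [Q { [P [Q { }]] }] [P [Q { [P [Q { }]] }] [P [Q { }]]]]

5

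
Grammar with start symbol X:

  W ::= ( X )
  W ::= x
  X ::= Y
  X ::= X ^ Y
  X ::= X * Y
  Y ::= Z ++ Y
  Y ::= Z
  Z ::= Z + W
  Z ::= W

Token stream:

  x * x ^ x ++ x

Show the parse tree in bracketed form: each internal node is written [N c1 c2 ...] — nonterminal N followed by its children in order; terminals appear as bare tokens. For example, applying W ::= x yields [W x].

[X [X [X [Y [Z [W x]]]] * [Y [Z [W x]]]] ^ [Y [Z [W x]] ++ [Y [Z [W x]]]]]

X
X ^ Y
X * Y ^ Y
Y * Y ^ Y
Z * Y ^ Y
W * Y ^ Y
x * Y ^ Y
x * Z ^ Y
x * W ^ Y
x * x ^ Y
x * x ^ Z ++ Y
x * x ^ W ++ Y
x * x ^ x ++ Y
x * x ^ x ++ Z
x * x ^ x ++ W
x * x ^ x ++ x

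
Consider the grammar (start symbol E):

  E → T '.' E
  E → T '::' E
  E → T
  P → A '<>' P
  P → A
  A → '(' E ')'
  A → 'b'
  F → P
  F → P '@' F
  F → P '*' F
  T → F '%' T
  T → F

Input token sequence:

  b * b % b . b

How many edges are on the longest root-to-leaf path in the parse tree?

6

[E [T [F [P [A b]] * [F [P [A b]]]] % [T [F [P [A b]]]]] . [E [T [F [P [A b]]]]]]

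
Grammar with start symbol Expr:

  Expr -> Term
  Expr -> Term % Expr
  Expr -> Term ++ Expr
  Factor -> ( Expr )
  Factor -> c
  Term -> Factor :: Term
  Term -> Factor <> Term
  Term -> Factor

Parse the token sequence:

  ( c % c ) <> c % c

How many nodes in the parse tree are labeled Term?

5

[Expr [Term [Factor ( [Expr [Term [Factor c]] % [Expr [Term [Factor c]]]] )] <> [Term [Factor c]]] % [Expr [Term [Factor c]]]]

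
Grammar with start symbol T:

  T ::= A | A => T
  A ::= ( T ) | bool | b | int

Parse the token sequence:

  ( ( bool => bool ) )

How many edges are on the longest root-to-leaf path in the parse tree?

[T [A ( [T [A ( [T [A bool] => [T [A bool]]] )]] )]]

7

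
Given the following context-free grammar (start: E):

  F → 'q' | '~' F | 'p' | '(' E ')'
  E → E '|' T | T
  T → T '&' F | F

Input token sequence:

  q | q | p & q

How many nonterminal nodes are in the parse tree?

11

[E [E [E [T [F q]]] | [T [F q]]] | [T [T [F p]] & [F q]]]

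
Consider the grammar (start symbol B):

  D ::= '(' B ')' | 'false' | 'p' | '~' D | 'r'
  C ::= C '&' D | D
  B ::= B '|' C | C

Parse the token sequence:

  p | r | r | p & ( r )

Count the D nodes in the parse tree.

6

[B [B [B [B [C [D p]]] | [C [D r]]] | [C [D r]]] | [C [C [D p]] & [D ( [B [C [D r]]] )]]]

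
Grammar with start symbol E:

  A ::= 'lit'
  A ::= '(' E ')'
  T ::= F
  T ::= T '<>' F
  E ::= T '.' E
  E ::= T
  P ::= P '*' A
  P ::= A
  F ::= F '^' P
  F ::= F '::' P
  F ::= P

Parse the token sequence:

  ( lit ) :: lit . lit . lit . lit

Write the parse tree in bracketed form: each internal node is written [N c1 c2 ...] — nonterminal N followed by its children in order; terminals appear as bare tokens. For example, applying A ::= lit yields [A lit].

[E [T [F [F [P [A ( [E [T [F [P [A lit]]]]] )]]] :: [P [A lit]]]] . [E [T [F [P [A lit]]]] . [E [T [F [P [A lit]]]] . [E [T [F [P [A lit]]]]]]]]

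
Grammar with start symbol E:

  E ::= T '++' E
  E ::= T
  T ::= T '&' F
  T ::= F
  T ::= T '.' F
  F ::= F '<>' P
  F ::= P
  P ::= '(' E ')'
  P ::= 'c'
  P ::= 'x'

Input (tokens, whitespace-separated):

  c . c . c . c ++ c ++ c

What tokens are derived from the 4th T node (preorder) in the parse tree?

[E [T [T [T [T [F [P c]]] . [F [P c]]] . [F [P c]]] . [F [P c]]] ++ [E [T [F [P c]]] ++ [E [T [F [P c]]]]]]

c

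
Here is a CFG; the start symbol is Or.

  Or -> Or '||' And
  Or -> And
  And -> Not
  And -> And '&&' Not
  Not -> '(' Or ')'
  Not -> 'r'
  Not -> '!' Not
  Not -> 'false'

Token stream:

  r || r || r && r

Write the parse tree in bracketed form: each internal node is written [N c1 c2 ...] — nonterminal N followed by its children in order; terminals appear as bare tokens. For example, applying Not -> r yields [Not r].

[Or [Or [Or [And [Not r]]] || [And [Not r]]] || [And [And [Not r]] && [Not r]]]

Or
Or || And
Or || And || And
And || And || And
Not || And || And
r || And || And
r || Not || And
r || r || And
r || r || And && Not
r || r || Not && Not
r || r || r && Not
r || r || r && r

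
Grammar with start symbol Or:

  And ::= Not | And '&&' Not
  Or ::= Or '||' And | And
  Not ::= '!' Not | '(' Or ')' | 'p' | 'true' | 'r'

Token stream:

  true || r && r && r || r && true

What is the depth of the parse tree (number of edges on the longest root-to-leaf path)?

[Or [Or [Or [And [Not true]]] || [And [And [And [Not r]] && [Not r]] && [Not r]]] || [And [And [Not r]] && [Not true]]]

6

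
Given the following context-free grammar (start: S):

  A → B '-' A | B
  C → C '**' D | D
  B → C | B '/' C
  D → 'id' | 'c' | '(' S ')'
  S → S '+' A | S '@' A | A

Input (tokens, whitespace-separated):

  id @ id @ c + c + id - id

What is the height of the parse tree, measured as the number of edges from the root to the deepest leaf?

9

[S [S [S [S [S [A [B [C [D id]]]]] @ [A [B [C [D id]]]]] @ [A [B [C [D c]]]]] + [A [B [C [D c]]]]] + [A [B [C [D id]]] - [A [B [C [D id]]]]]]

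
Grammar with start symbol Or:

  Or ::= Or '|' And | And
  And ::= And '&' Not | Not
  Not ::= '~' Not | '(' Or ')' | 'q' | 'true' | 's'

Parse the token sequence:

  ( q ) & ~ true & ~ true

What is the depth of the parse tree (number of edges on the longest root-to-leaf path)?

[Or [And [And [And [Not ( [Or [And [Not q]]] )]] & [Not ~ [Not true]]] & [Not ~ [Not true]]]]

8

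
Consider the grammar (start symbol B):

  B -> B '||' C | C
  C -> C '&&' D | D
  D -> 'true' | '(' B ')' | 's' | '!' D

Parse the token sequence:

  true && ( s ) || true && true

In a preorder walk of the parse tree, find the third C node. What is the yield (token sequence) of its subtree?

s

[B [B [C [C [D true]] && [D ( [B [C [D s]]] )]]] || [C [C [D true]] && [D true]]]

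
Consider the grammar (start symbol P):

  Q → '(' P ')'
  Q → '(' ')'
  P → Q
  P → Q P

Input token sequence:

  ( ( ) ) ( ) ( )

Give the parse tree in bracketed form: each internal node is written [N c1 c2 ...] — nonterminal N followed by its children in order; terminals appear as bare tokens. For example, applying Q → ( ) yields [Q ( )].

[P [Q ( [P [Q ( )]] )] [P [Q ( )] [P [Q ( )]]]]

P
Q P
( P ) P
( Q ) P
( ( ) ) P
( ( ) ) Q P
( ( ) ) ( ) P
( ( ) ) ( ) Q
( ( ) ) ( ) ( )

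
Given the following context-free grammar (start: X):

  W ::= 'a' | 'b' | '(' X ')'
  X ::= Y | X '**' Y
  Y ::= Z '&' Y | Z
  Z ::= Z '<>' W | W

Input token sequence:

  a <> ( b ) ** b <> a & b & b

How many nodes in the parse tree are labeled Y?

5

[X [X [Y [Z [Z [W a]] <> [W ( [X [Y [Z [W b]]]] )]]]] ** [Y [Z [Z [W b]] <> [W a]] & [Y [Z [W b]] & [Y [Z [W b]]]]]]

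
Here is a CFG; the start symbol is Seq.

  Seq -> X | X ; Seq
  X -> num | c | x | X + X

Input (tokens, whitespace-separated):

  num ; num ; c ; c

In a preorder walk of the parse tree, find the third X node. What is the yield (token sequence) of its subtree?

[Seq [X num] ; [Seq [X num] ; [Seq [X c] ; [Seq [X c]]]]]

c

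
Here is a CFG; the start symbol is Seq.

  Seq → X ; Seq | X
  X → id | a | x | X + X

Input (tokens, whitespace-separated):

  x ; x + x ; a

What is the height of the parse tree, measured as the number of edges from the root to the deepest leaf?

4

[Seq [X x] ; [Seq [X [X x] + [X x]] ; [Seq [X a]]]]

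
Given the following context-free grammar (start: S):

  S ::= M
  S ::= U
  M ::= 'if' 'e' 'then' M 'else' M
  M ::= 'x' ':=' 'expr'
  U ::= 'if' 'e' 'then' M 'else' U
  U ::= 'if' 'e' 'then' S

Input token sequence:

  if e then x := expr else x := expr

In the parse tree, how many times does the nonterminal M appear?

3

[S [M if e then [M x := expr] else [M x := expr]]]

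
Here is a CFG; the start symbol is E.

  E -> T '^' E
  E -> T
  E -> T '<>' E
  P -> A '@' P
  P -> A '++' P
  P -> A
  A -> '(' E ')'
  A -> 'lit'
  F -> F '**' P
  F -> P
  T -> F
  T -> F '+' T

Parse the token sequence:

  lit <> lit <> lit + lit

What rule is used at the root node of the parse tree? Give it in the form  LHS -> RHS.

E -> T '<>' E

[E [T [F [P [A lit]]]] <> [E [T [F [P [A lit]]]] <> [E [T [F [P [A lit]]] + [T [F [P [A lit]]]]]]]]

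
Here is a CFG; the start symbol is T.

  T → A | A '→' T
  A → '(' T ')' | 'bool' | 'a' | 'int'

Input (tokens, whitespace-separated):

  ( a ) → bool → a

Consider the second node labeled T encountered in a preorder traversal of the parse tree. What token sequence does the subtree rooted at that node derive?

[T [A ( [T [A a]] )] → [T [A bool] → [T [A a]]]]

a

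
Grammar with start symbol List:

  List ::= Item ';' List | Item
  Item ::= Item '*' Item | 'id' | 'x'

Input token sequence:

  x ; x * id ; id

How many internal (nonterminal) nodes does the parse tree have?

8

[List [Item x] ; [List [Item [Item x] * [Item id]] ; [List [Item id]]]]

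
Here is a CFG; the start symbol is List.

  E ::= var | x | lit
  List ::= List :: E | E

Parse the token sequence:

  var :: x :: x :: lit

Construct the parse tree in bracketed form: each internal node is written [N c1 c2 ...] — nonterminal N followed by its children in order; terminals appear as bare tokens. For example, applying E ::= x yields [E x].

List
List :: E
List :: E :: E
List :: E :: E :: E
E :: E :: E :: E
var :: E :: E :: E
var :: x :: E :: E
var :: x :: x :: E
var :: x :: x :: lit

[List [List [List [List [E var]] :: [E x]] :: [E x]] :: [E lit]]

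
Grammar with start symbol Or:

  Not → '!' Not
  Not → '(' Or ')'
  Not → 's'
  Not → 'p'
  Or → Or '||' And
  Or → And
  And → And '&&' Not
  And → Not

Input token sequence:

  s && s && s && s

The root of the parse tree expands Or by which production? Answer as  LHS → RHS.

[Or [And [And [And [And [Not s]] && [Not s]] && [Not s]] && [Not s]]]

Or → And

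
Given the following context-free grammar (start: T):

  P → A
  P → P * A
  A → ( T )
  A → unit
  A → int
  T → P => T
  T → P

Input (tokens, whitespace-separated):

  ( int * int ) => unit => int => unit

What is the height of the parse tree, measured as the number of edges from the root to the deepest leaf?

[T [P [A ( [T [P [P [A int]] * [A int]]] )]] => [T [P [A unit]] => [T [P [A int]] => [T [P [A unit]]]]]]

7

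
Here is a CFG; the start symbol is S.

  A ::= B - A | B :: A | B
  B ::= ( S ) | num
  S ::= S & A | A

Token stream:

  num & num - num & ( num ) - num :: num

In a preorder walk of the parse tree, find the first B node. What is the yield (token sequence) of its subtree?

[S [S [S [A [B num]]] & [A [B num] - [A [B num]]]] & [A [B ( [S [A [B num]]] )] - [A [B num] :: [A [B num]]]]]

num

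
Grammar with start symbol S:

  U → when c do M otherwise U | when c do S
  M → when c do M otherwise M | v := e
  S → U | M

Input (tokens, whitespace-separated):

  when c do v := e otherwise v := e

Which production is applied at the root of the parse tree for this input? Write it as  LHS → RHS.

[S [M when c do [M v := e] otherwise [M v := e]]]

S → M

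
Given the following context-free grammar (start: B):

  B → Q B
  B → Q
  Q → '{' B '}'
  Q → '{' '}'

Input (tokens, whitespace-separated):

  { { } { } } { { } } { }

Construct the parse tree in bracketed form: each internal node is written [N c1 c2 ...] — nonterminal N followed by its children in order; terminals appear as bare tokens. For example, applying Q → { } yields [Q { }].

[B [Q { [B [Q { }] [B [Q { }]]] }] [B [Q { [B [Q { }]] }] [B [Q { }]]]]

B
Q B
{ B } B
{ Q B } B
{ { } B } B
{ { } Q } B
{ { } { } } B
{ { } { } } Q B
{ { } { } } { B } B
{ { } { } } { Q } B
{ { } { } } { { } } B
{ { } { } } { { } } Q
{ { } { } } { { } } { }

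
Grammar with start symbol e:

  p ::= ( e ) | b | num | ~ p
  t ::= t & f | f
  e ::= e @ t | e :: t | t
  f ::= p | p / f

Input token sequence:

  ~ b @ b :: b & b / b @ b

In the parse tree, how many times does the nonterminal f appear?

6

[e [e [e [e [t [f [p ~ [p b]]]]] @ [t [f [p b]]]] :: [t [t [f [p b]]] & [f [p b] / [f [p b]]]]] @ [t [f [p b]]]]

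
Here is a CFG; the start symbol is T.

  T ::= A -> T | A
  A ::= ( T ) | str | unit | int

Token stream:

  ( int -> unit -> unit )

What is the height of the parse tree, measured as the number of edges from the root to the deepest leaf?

[T [A ( [T [A int] -> [T [A unit] -> [T [A unit]]]] )]]

6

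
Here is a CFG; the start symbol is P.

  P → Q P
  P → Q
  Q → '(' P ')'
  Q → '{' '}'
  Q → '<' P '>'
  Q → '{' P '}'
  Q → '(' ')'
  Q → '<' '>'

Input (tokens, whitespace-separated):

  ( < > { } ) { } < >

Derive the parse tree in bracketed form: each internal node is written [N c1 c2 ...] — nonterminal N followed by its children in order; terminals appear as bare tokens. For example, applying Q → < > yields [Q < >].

[P [Q ( [P [Q < >] [P [Q { }]]] )] [P [Q { }] [P [Q < >]]]]

P
Q P
( P ) P
( Q P ) P
( < > P ) P
( < > Q ) P
( < > { } ) P
( < > { } ) Q P
( < > { } ) { } P
( < > { } ) { } Q
( < > { } ) { } < >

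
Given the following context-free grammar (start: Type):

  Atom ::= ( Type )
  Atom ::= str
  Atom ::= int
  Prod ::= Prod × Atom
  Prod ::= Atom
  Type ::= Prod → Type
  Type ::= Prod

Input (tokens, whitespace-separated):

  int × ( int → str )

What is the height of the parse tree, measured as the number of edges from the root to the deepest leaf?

7

[Type [Prod [Prod [Atom int]] × [Atom ( [Type [Prod [Atom int]] → [Type [Prod [Atom str]]]] )]]]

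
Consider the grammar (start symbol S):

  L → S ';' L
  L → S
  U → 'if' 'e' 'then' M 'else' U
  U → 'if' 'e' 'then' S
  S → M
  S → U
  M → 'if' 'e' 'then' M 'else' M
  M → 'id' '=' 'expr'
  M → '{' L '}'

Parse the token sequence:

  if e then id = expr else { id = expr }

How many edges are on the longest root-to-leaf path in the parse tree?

6

[S [M if e then [M id = expr] else [M { [L [S [M id = expr]]] }]]]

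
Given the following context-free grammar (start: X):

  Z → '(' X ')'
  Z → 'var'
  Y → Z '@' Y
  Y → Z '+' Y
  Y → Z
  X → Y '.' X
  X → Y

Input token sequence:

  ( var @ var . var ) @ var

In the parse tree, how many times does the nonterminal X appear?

3

[X [Y [Z ( [X [Y [Z var] @ [Y [Z var]]] . [X [Y [Z var]]]] )] @ [Y [Z var]]]]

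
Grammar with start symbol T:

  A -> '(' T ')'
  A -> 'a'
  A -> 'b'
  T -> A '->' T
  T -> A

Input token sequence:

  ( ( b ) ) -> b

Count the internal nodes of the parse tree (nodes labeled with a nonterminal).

8

[T [A ( [T [A ( [T [A b]] )]] )] -> [T [A b]]]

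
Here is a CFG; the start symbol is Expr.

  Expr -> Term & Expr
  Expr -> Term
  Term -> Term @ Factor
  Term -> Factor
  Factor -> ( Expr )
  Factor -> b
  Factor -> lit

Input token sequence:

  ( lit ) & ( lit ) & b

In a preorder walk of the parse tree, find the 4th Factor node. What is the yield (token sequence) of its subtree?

[Expr [Term [Factor ( [Expr [Term [Factor lit]]] )]] & [Expr [Term [Factor ( [Expr [Term [Factor lit]]] )]] & [Expr [Term [Factor b]]]]]

lit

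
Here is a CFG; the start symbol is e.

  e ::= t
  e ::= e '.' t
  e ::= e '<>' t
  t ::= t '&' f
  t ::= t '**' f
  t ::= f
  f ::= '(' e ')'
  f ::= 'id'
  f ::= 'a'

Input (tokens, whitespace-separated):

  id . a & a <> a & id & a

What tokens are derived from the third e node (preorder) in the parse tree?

id

[e [e [e [t [f id]]] . [t [t [f a]] & [f a]]] <> [t [t [t [f a]] & [f id]] & [f a]]]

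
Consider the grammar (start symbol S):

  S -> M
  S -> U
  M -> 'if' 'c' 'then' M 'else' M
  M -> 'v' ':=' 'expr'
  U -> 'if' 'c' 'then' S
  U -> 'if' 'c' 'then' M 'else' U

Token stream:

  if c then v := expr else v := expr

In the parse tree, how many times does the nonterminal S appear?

1

[S [M if c then [M v := expr] else [M v := expr]]]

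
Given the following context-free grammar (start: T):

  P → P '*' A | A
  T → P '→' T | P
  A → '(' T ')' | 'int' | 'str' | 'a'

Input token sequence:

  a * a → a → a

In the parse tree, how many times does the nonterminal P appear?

4

[T [P [P [A a]] * [A a]] → [T [P [A a]] → [T [P [A a]]]]]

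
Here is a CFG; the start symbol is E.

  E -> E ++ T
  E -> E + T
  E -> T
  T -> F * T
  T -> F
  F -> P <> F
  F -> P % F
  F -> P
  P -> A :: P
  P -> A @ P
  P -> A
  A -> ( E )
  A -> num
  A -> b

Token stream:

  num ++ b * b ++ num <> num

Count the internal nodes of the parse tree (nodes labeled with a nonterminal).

22

[E [E [E [T [F [P [A num]]]]] ++ [T [F [P [A b]]] * [T [F [P [A b]]]]]] ++ [T [F [P [A num]] <> [F [P [A num]]]]]]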